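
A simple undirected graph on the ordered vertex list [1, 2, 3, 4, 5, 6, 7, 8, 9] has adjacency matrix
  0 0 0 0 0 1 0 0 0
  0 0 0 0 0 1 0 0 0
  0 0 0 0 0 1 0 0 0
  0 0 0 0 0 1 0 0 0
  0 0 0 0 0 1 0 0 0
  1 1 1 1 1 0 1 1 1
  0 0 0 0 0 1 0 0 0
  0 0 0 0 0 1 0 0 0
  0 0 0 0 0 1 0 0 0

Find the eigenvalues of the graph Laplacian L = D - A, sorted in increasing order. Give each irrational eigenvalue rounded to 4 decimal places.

Each diagonal entry of L is the vertex degree and each off-diagonal entry is -1 where an edge is present, 0 otherwise; in the order [1, 2, 3, 4, 5, 6, 7, 8, 9] the diagonal is [1, 1, 1, 1, 1, 8, 1, 1, 1]. The multiplicity of 0 as a Laplacian eigenvalue equals the number of connected components. The eigenvalues sum to 16, which equals trace(L) = 2|E|. By the matrix-tree theorem the graph has (1/9) * product of the nonzero eigenvalues = 1 spanning tree.

[0, 1, 1, 1, 1, 1, 1, 1, 9]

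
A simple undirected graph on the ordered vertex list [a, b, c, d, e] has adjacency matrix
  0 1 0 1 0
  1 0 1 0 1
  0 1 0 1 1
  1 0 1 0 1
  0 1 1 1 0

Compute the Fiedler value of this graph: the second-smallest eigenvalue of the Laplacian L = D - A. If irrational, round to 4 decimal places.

2

With the vertex order [a, b, c, d, e], the degrees are [2, 3, 3, 3, 3], giving D = diag(2, 3, 3, 3, 3) and L = D - A. The smallest Laplacian eigenvalue is always 0. The next one, lambda_2 = 2, measures how hard the graph is to disconnect: larger values mean better connectivity. The eigenvalues sum to 14, which equals trace(L) = 2|E|.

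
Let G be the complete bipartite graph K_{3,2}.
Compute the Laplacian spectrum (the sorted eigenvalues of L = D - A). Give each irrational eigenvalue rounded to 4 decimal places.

The graph has 5 vertices and degree multiset [3, 3, 2, 2, 2]; D is the diagonal matrix of degrees and L = D - A. L is symmetric positive semidefinite, so every eigenvalue is real and nonnegative.

[0, 2, 2, 3, 5]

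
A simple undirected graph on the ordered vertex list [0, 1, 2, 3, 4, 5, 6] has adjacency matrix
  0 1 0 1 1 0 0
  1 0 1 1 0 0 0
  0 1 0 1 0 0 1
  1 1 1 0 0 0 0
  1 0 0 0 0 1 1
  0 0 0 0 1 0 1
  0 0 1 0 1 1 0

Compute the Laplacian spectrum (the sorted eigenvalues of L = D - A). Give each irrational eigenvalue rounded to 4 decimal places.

[0, 0.8851, 2.3820, 3.2541, 4, 4.6180, 4.8608]

Reading degrees in the order [0, 1, 2, 3, 4, 5, 6] gives [3, 3, 3, 3, 3, 2, 3]; set D = diag(3, 3, 3, 3, 3, 2, 3) and form L = D - A. L is symmetric positive semidefinite, so every eigenvalue is real and nonnegative. The single zero eigenvalue shows the graph is connected.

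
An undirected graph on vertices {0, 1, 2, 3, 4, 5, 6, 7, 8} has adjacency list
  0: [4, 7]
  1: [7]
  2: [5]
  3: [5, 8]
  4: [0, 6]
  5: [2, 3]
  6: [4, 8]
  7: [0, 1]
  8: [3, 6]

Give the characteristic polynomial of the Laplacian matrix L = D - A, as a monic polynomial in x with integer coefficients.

x^9 - 16x^8 + 105x^7 - 364x^6 + 715x^5 - 792x^4 + 462x^3 - 120x^2 + 9x

Reading degrees in the order [0, 1, 2, 3, 4, 5, 6, 7, 8] gives [2, 1, 1, 2, 2, 2, 2, 2, 2]; set D = diag(2, 1, 1, 2, 2, 2, 2, 2, 2) and form L = D - A. L has integer entries, so p(x) = det(xI - L) has integer coefficients. Expanding the determinant yields x^9 - 16x^8 + 105x^7 - 364x^6 + 715x^5 - 792x^4 + 462x^3 - 120x^2 + 9x. The coefficient of x^8 equals -trace(L) = -16, matching the sum of degrees.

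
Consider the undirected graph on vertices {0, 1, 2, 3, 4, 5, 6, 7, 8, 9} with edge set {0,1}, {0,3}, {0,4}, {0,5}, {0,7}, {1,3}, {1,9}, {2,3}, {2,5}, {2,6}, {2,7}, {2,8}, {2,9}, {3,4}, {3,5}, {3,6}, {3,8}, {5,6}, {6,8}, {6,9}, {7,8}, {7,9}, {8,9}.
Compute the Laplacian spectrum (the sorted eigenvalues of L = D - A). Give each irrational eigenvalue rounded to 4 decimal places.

[0, 1.6739, 2.7260, 3.2700, 4.1000, 5.7598, 6.3274, 6.6677, 7.0843, 8.3910]

With the vertex order [0, 1, 2, 3, 4, 5, 6, 7, 8, 9], the degrees are [5, 3, 6, 7, 2, 4, 5, 4, 5, 5], giving D = diag(5, 3, 6, 7, 2, 4, 5, 4, 5, 5) and L = D - A. The multiplicity of 0 as a Laplacian eigenvalue equals the number of connected components. The eigenvalues sum to 46, which equals trace(L) = 2|E|.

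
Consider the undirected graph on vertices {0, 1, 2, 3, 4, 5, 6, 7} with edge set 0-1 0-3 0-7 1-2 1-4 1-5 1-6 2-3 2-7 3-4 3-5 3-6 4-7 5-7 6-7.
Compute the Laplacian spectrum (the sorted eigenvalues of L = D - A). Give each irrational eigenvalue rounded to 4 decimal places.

[0, 3, 3, 3, 3, 5, 5, 8]

Each diagonal entry of L is the vertex degree and each off-diagonal entry is -1 where an edge is present, 0 otherwise; in the order [0, 1, 2, 3, 4, 5, 6, 7] the diagonal is [3, 5, 3, 5, 3, 3, 3, 5]. L is symmetric positive semidefinite, so every eigenvalue is real and nonnegative. The largest eigenvalue, 8, is at most the vertex count 8. By the matrix-tree theorem the graph has (1/8) * product of the nonzero eigenvalues = 2025 spanning trees.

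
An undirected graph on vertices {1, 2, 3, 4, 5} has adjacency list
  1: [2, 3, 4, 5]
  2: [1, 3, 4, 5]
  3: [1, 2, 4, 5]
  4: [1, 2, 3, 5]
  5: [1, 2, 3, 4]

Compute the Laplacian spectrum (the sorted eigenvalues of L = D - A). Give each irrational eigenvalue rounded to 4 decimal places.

With the vertex order [1, 2, 3, 4, 5], the degrees are [4, 4, 4, 4, 4], giving D = diag(4, 4, 4, 4, 4) and L = D - A. The multiplicity of 0 as a Laplacian eigenvalue equals the number of connected components. The eigenvalues sum to 20, which equals trace(L) = 2|E|.

[0, 5, 5, 5, 5]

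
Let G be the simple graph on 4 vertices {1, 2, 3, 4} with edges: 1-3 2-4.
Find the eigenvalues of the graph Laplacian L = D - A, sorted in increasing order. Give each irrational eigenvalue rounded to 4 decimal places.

[0, 0, 2, 2]

Each diagonal entry of L is the vertex degree and each off-diagonal entry is -1 where an edge is present, 0 otherwise; in the order [1, 2, 3, 4] the diagonal is [1, 1, 1, 1]. Since every row of L sums to 0, the all-ones vector is in the kernel and 0 is an eigenvalue. The 2 zero eigenvalues correspond to the 2 connected components.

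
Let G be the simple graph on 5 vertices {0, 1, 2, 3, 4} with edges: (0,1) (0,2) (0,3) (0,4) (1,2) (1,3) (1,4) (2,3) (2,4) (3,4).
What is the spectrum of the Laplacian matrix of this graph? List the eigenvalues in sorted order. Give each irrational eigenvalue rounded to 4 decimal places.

With the vertex order [0, 1, 2, 3, 4], the degrees are [4, 4, 4, 4, 4], giving D = diag(4, 4, 4, 4, 4) and L = D - A. L is symmetric positive semidefinite, so every eigenvalue is real and nonnegative. The single zero eigenvalue shows the graph is connected.

[0, 5, 5, 5, 5]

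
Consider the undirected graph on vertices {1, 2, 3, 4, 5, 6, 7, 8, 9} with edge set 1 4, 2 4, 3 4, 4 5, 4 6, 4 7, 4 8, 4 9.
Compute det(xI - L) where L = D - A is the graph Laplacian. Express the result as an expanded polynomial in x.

x^9 - 16x^8 + 84x^7 - 224x^6 + 350x^5 - 336x^4 + 196x^3 - 64x^2 + 9x

Reading degrees in the order [1, 2, 3, 4, 5, 6, 7, 8, 9] gives [1, 1, 1, 8, 1, 1, 1, 1, 1]; set D = diag(1, 1, 1, 8, 1, 1, 1, 1, 1) and form L = D - A. L has integer entries, so p(x) = det(xI - L) has integer coefficients. Expanding the determinant yields x^9 - 16x^8 + 84x^7 - 224x^6 + 350x^5 - 336x^4 + 196x^3 - 64x^2 + 9x. Since p(0) = det(-L) = 0, x divides p(x). The largest eigenvalue, 9, is at most the vertex count 9.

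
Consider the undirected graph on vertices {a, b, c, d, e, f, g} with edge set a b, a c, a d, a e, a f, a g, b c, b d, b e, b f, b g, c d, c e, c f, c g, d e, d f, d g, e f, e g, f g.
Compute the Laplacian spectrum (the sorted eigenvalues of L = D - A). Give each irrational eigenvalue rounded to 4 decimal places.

Reading degrees in the order [a, b, c, d, e, f, g] gives [6, 6, 6, 6, 6, 6, 6]; set D = diag(6, 6, 6, 6, 6, 6, 6) and form L = D - A. Since every row of L sums to 0, the all-ones vector is in the kernel and 0 is an eigenvalue. The single zero eigenvalue shows the graph is connected. The eigenvalues sum to 42, which equals trace(L) = 2|E|.

[0, 7, 7, 7, 7, 7, 7]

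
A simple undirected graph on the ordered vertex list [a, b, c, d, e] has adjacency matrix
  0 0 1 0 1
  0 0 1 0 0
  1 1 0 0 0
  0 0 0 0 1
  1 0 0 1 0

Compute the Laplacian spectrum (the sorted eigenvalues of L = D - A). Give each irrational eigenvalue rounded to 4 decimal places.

Each diagonal entry of L is the vertex degree and each off-diagonal entry is -1 where an edge is present, 0 otherwise; in the order [a, b, c, d, e] the diagonal is [2, 1, 2, 1, 2]. L is symmetric positive semidefinite, so every eigenvalue is real and nonnegative. The single zero eigenvalue shows the graph is connected. The largest eigenvalue, 3.6180, is at most the vertex count 5.

[0, 0.3820, 1.3820, 2.6180, 3.6180]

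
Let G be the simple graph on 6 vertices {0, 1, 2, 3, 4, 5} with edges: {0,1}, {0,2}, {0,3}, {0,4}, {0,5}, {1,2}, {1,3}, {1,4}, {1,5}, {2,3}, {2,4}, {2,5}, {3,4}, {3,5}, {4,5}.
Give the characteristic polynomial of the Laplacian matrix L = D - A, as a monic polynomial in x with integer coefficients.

Reading degrees in the order [0, 1, 2, 3, 4, 5] gives [5, 5, 5, 5, 5, 5]; set D = diag(5, 5, 5, 5, 5, 5) and form L = D - A. Computing det(xI - L) by cofactor expansion (or equivalently via sum-over-permutations) gives x^6 - 30x^5 + 360x^4 - 2160x^3 + 6480x^2 - 7776x. The constant term is 0 because L is singular (the all-ones vector lies in its kernel). There is one zero in the spectrum, matching the 1 component.

x^6 - 30x^5 + 360x^4 - 2160x^3 + 6480x^2 - 7776x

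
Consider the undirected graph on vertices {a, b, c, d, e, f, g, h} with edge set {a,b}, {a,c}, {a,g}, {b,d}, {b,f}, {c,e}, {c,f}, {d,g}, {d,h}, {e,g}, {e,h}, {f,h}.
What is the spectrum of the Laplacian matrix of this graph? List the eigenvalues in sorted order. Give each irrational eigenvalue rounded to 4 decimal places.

Each diagonal entry of L is the vertex degree and each off-diagonal entry is -1 where an edge is present, 0 otherwise; in the order [a, b, c, d, e, f, g, h] the diagonal is [3, 3, 3, 3, 3, 3, 3, 3]. Diagonalising L (or applying a numerical eigensolver to the 8x8 matrix) gives the spectrum above. There is one zero in the spectrum, matching the 1 component. By the matrix-tree theorem the graph has (1/8) * product of the nonzero eigenvalues = 384 spanning trees.

[0, 2, 2, 2, 4, 4, 4, 6]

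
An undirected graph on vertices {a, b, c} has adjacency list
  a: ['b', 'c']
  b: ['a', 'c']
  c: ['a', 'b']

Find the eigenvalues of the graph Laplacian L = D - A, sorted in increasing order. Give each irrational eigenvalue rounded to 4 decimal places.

[0, 3, 3]

Reading degrees in the order [a, b, c] gives [2, 2, 2]; set D = diag(2, 2, 2) and form L = D - A. Diagonalising L (or applying a numerical eigensolver to the 3x3 matrix) gives the spectrum above.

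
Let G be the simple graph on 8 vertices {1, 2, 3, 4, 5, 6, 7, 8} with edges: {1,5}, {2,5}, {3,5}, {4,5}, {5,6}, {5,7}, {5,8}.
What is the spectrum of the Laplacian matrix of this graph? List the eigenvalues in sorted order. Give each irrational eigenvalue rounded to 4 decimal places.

Each diagonal entry of L is the vertex degree and each off-diagonal entry is -1 where an edge is present, 0 otherwise; in the order [1, 2, 3, 4, 5, 6, 7, 8] the diagonal is [1, 1, 1, 1, 7, 1, 1, 1]. Since every row of L sums to 0, the all-ones vector is in the kernel and 0 is an eigenvalue. By the matrix-tree theorem the graph has (1/8) * product of the nonzero eigenvalues = 1 spanning tree.

[0, 1, 1, 1, 1, 1, 1, 8]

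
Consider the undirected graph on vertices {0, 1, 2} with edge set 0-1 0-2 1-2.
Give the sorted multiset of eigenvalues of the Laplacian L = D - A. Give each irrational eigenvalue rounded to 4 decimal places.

[0, 3, 3]

With the vertex order [0, 1, 2], the degrees are [2, 2, 2], giving D = diag(2, 2, 2) and L = D - A. Diagonalising L (or applying a numerical eigensolver to the 3x3 matrix) gives the spectrum above.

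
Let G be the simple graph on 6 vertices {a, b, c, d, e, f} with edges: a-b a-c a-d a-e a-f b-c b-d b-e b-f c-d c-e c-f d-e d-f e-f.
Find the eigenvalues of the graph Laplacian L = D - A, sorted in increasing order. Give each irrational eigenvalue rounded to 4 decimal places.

[0, 6, 6, 6, 6, 6]

With the vertex order [a, b, c, d, e, f], the degrees are [5, 5, 5, 5, 5, 5], giving D = diag(5, 5, 5, 5, 5, 5) and L = D - A. L is symmetric positive semidefinite, so every eigenvalue is real and nonnegative. The largest eigenvalue, 6, is at most the vertex count 6. By the matrix-tree theorem the graph has (1/6) * product of the nonzero eigenvalues = 1296 spanning trees.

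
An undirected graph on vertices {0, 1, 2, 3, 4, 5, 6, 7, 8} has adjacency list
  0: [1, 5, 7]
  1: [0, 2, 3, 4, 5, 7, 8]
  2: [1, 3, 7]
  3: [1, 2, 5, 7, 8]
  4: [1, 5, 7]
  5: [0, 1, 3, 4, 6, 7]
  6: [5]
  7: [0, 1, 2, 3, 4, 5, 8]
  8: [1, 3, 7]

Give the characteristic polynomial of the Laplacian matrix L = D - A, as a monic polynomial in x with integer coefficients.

Each diagonal entry of L is the vertex degree and each off-diagonal entry is -1 where an edge is present, 0 otherwise; in the order [0, 1, 2, 3, 4, 5, 6, 7, 8] the diagonal is [3, 7, 3, 5, 3, 6, 1, 7, 3]. Computing det(xI - L) by cofactor expansion (or equivalently via sum-over-permutations) gives x^9 - 38x^8 + 605x^7 - 5242x^6 + 26873x^5 - 82912x^4 + 149073x^3 - 140760x^2 + 51840x. The constant term is 0 because L is singular (the all-ones vector lies in its kernel). There is one zero in the spectrum, matching the 1 component.

x^9 - 38x^8 + 605x^7 - 5242x^6 + 26873x^5 - 82912x^4 + 149073x^3 - 140760x^2 + 51840x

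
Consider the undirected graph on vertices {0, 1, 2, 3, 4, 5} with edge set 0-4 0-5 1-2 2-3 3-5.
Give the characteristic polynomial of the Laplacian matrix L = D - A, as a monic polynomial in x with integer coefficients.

With the vertex order [0, 1, 2, 3, 4, 5], the degrees are [2, 1, 2, 2, 1, 2], giving D = diag(2, 1, 2, 2, 1, 2) and L = D - A. L has integer entries, so p(x) = det(xI - L) has integer coefficients. Expanding the determinant yields x^6 - 10x^5 + 36x^4 - 56x^3 + 35x^2 - 6x. The constant term is 0 because L is singular (the all-ones vector lies in its kernel). There is one zero in the spectrum, matching the 1 component.

x^6 - 10x^5 + 36x^4 - 56x^3 + 35x^2 - 6x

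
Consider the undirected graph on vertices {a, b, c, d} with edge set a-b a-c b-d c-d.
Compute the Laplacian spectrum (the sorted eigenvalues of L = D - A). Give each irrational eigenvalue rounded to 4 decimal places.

[0, 2, 2, 4]

Each diagonal entry of L is the vertex degree and each off-diagonal entry is -1 where an edge is present, 0 otherwise; in the order [a, b, c, d] the diagonal is [2, 2, 2, 2]. Since every row of L sums to 0, the all-ones vector is in the kernel and 0 is an eigenvalue. There is one zero in the spectrum, matching the 1 component. The eigenvalues sum to 8, which equals trace(L) = 2|E|.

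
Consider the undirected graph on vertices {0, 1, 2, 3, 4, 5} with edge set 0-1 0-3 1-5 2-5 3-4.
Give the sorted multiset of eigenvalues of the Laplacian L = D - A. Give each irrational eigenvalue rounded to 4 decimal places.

[0, 0.2679, 1, 2, 3, 3.7321]

Reading degrees in the order [0, 1, 2, 3, 4, 5] gives [2, 2, 1, 2, 1, 2]; set D = diag(2, 2, 1, 2, 1, 2) and form L = D - A. Since every row of L sums to 0, the all-ones vector is in the kernel and 0 is an eigenvalue. The single zero eigenvalue shows the graph is connected. The largest eigenvalue, 3.7321, is at most the vertex count 6. By the matrix-tree theorem the graph has (1/6) * product of the nonzero eigenvalues = 1 spanning tree.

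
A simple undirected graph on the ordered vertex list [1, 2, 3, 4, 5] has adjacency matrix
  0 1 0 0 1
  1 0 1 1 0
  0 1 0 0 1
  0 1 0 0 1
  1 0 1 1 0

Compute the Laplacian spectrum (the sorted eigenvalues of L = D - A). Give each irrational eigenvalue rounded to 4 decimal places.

Reading degrees in the order [1, 2, 3, 4, 5] gives [2, 3, 2, 2, 3]; set D = diag(2, 3, 2, 2, 3) and form L = D - A. The multiplicity of 0 as a Laplacian eigenvalue equals the number of connected components. There is one zero in the spectrum, matching the 1 component. The largest eigenvalue, 5, is at most the vertex count 5.

[0, 2, 2, 3, 5]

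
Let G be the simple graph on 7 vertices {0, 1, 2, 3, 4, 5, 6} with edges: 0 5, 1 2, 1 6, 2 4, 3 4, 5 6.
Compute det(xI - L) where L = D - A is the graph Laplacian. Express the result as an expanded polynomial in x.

Reading degrees in the order [0, 1, 2, 3, 4, 5, 6] gives [1, 2, 2, 1, 2, 2, 2]; set D = diag(1, 2, 2, 1, 2, 2, 2) and form L = D - A. Computing det(xI - L) by cofactor expansion (or equivalently via sum-over-permutations) gives x^7 - 12x^6 + 55x^5 - 120x^4 + 126x^3 - 56x^2 + 7x. Since p(0) = det(-L) = 0, x divides p(x). The eigenvalues sum to 12, which equals trace(L) = 2|E|. There is one zero in the spectrum, matching the 1 component.

x^7 - 12x^6 + 55x^5 - 120x^4 + 126x^3 - 56x^2 + 7x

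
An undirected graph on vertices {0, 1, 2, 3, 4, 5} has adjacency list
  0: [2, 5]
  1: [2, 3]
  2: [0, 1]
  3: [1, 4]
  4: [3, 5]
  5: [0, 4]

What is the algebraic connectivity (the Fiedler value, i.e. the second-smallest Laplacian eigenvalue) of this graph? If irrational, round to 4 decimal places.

With the vertex order [0, 1, 2, 3, 4, 5], the degrees are [2, 2, 2, 2, 2, 2], giving D = diag(2, 2, 2, 2, 2, 2) and L = D - A. The smallest Laplacian eigenvalue is always 0. The next one, lambda_2 = 1, measures how hard the graph is to disconnect: larger values mean better connectivity.

1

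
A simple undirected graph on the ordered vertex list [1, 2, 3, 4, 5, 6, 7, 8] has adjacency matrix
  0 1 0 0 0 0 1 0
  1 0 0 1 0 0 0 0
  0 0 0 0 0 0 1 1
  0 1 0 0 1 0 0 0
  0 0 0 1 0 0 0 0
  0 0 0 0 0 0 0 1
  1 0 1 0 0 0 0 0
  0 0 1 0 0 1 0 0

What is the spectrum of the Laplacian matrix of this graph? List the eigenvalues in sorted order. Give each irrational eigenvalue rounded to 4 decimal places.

With the vertex order [1, 2, 3, 4, 5, 6, 7, 8], the degrees are [2, 2, 2, 2, 1, 1, 2, 2], giving D = diag(2, 2, 2, 2, 1, 1, 2, 2) and L = D - A. Diagonalising L (or applying a numerical eigensolver to the 8x8 matrix) gives the spectrum above. The single zero eigenvalue shows the graph is connected.

[0, 0.1522, 0.5858, 1.2346, 2, 2.7654, 3.4142, 3.8478]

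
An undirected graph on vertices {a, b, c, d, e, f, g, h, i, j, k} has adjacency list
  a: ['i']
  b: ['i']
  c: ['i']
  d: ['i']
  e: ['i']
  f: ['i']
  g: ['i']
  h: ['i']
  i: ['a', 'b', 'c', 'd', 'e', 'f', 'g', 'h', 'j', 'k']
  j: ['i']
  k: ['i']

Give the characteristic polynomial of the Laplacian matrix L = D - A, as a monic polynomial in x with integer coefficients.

x^11 - 20x^10 + 135x^9 - 480x^8 + 1050x^7 - 1512x^6 + 1470x^5 - 960x^4 + 405x^3 - 100x^2 + 11x

With the vertex order [a, b, c, d, e, f, g, h, i, j, k], the degrees are [1, 1, 1, 1, 1, 1, 1, 1, 10, 1, 1], giving D = diag(1, 1, 1, 1, 1, 1, 1, 1, 10, 1, 1) and L = D - A. Computing det(xI - L) by cofactor expansion (or equivalently via sum-over-permutations) gives x^11 - 20x^10 + 135x^9 - 480x^8 + 1050x^7 - 1512x^6 + 1470x^5 - 960x^4 + 405x^3 - 100x^2 + 11x. The coefficient of x^10 equals -trace(L) = -20, matching the sum of degrees. There is one zero in the spectrum, matching the 1 component.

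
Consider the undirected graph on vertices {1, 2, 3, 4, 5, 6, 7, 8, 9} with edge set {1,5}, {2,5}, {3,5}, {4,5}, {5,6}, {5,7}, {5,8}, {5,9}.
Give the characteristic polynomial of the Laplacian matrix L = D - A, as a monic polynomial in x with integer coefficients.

With the vertex order [1, 2, 3, 4, 5, 6, 7, 8, 9], the degrees are [1, 1, 1, 1, 8, 1, 1, 1, 1], giving D = diag(1, 1, 1, 1, 8, 1, 1, 1, 1) and L = D - A. L has integer entries, so p(x) = det(xI - L) has integer coefficients. Expanding the determinant yields x^9 - 16x^8 + 84x^7 - 224x^6 + 350x^5 - 336x^4 + 196x^3 - 64x^2 + 9x. The constant term is 0 because L is singular (the all-ones vector lies in its kernel). By the matrix-tree theorem the graph has (1/9) * product of the nonzero eigenvalues = 1 spanning tree.

x^9 - 16x^8 + 84x^7 - 224x^6 + 350x^5 - 336x^4 + 196x^3 - 64x^2 + 9x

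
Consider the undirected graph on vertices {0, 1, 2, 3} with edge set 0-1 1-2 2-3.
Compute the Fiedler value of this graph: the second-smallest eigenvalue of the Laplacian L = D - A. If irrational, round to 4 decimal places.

0.5858

Each diagonal entry of L is the vertex degree and each off-diagonal entry is -1 where an edge is present, 0 otherwise; in the order [0, 1, 2, 3] the diagonal is [1, 2, 2, 1]. The sorted Laplacian eigenvalues are [0, 0.5858, 2, 3.4142]; the algebraic connectivity is the second entry, 0.5858. The eigenvalues sum to 6, which equals trace(L) = 2|E|. There is one zero in the spectrum, matching the 1 component.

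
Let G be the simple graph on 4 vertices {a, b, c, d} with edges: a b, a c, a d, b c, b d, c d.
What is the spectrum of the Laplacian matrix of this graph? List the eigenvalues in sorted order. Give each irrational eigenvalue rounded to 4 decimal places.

[0, 4, 4, 4]

With the vertex order [a, b, c, d], the degrees are [3, 3, 3, 3], giving D = diag(3, 3, 3, 3) and L = D - A. L is symmetric positive semidefinite, so every eigenvalue is real and nonnegative. The single zero eigenvalue shows the graph is connected. The largest eigenvalue, 4, is at most the vertex count 4.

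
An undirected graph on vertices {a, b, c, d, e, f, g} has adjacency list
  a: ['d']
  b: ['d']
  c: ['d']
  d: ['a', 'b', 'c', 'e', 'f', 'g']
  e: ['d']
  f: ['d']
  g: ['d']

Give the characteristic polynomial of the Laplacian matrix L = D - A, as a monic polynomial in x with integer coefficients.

x^7 - 12x^6 + 45x^5 - 80x^4 + 75x^3 - 36x^2 + 7x

Each diagonal entry of L is the vertex degree and each off-diagonal entry is -1 where an edge is present, 0 otherwise; in the order [a, b, c, d, e, f, g] the diagonal is [1, 1, 1, 6, 1, 1, 1]. L has integer entries, so p(x) = det(xI - L) has integer coefficients. Expanding the determinant yields x^7 - 12x^6 + 45x^5 - 80x^4 + 75x^3 - 36x^2 + 7x. Since p(0) = det(-L) = 0, x divides p(x). The eigenvalues sum to 12, which equals trace(L) = 2|E|.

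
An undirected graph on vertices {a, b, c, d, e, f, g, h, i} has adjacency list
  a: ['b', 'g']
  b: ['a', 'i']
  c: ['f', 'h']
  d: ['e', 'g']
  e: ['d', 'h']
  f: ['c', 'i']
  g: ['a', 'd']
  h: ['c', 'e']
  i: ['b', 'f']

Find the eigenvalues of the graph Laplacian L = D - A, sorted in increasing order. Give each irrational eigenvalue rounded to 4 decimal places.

[0, 0.4679, 0.4679, 1.6527, 1.6527, 3, 3, 3.8794, 3.8794]

Each diagonal entry of L is the vertex degree and each off-diagonal entry is -1 where an edge is present, 0 otherwise; in the order [a, b, c, d, e, f, g, h, i] the diagonal is [2, 2, 2, 2, 2, 2, 2, 2, 2]. Since every row of L sums to 0, the all-ones vector is in the kernel and 0 is an eigenvalue. The single zero eigenvalue shows the graph is connected. The eigenvalues sum to 18, which equals trace(L) = 2|E|. By the matrix-tree theorem the graph has (1/9) * product of the nonzero eigenvalues = 9 spanning trees.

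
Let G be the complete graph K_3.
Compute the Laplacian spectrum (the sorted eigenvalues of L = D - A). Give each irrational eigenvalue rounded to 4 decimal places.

[0, 3, 3]

The graph has 3 vertices and degree multiset [2, 2, 2]; D is the diagonal matrix of degrees and L = D - A. L is symmetric positive semidefinite, so every eigenvalue is real and nonnegative. By the matrix-tree theorem the graph has (1/3) * product of the nonzero eigenvalues = 3 spanning trees.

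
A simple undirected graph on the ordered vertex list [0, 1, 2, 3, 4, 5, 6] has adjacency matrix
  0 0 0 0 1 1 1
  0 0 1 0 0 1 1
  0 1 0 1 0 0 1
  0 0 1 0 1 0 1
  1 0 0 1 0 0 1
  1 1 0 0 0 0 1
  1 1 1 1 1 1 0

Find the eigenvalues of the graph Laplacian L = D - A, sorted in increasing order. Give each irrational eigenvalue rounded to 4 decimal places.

[0, 2, 2, 4, 4, 5, 7]

Reading degrees in the order [0, 1, 2, 3, 4, 5, 6] gives [3, 3, 3, 3, 3, 3, 6]; set D = diag(3, 3, 3, 3, 3, 3, 6) and form L = D - A. L is symmetric positive semidefinite, so every eigenvalue is real and nonnegative. The single zero eigenvalue shows the graph is connected.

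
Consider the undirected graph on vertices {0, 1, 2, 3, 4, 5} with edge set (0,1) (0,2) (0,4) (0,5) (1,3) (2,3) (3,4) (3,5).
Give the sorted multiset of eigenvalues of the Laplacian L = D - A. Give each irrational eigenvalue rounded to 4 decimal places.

[0, 2, 2, 2, 4, 6]

With the vertex order [0, 1, 2, 3, 4, 5], the degrees are [4, 2, 2, 4, 2, 2], giving D = diag(4, 2, 2, 4, 2, 2) and L = D - A. Diagonalising L (or applying a numerical eigensolver to the 6x6 matrix) gives the spectrum above.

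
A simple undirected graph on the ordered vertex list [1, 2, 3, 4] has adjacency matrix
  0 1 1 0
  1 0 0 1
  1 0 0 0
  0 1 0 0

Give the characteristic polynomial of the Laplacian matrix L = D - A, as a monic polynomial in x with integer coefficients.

x^4 - 6x^3 + 10x^2 - 4x

With the vertex order [1, 2, 3, 4], the degrees are [2, 2, 1, 1], giving D = diag(2, 2, 1, 1) and L = D - A. L has integer entries, so p(x) = det(xI - L) has integer coefficients. Expanding the determinant yields x^4 - 6x^3 + 10x^2 - 4x. The constant term is 0 because L is singular (the all-ones vector lies in its kernel). By the matrix-tree theorem the graph has (1/4) * product of the nonzero eigenvalues = 1 spanning tree. The largest eigenvalue, 3.4142, is at most the vertex count 4.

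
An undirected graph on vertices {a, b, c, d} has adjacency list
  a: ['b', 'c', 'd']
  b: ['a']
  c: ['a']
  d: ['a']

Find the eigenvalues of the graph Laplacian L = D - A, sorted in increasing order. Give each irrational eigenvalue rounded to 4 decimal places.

Each diagonal entry of L is the vertex degree and each off-diagonal entry is -1 where an edge is present, 0 otherwise; in the order [a, b, c, d] the diagonal is [3, 1, 1, 1]. Since every row of L sums to 0, the all-ones vector is in the kernel and 0 is an eigenvalue. The single zero eigenvalue shows the graph is connected. There is one zero in the spectrum, matching the 1 component. By the matrix-tree theorem the graph has (1/4) * product of the nonzero eigenvalues = 1 spanning tree.

[0, 1, 1, 4]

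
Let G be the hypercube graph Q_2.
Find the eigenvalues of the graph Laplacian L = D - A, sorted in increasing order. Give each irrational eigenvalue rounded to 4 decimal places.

[0, 2, 2, 4]

The graph has 4 vertices and degree multiset [2, 2, 2, 2]; D is the diagonal matrix of degrees and L = D - A. Since every row of L sums to 0, the all-ones vector is in the kernel and 0 is an eigenvalue. There is one zero in the spectrum, matching the 1 component.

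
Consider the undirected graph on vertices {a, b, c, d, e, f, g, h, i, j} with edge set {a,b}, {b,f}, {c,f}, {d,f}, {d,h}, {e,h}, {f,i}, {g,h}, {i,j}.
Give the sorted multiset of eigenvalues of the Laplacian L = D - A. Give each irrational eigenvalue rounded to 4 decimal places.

[0, 0.1898, 0.3820, 0.7154, 1, 1.5268, 2.2743, 2.6180, 4.0296, 5.2641]

With the vertex order [a, b, c, d, e, f, g, h, i, j], the degrees are [1, 2, 1, 2, 1, 4, 1, 3, 2, 1], giving D = diag(1, 2, 1, 2, 1, 4, 1, 3, 2, 1) and L = D - A. The multiplicity of 0 as a Laplacian eigenvalue equals the number of connected components. The eigenvalues sum to 18, which equals trace(L) = 2|E|. There is one zero in the spectrum, matching the 1 component.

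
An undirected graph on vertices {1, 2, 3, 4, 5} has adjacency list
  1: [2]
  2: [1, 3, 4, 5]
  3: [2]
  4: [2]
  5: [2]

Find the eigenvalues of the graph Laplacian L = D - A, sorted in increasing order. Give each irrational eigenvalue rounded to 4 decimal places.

Each diagonal entry of L is the vertex degree and each off-diagonal entry is -1 where an edge is present, 0 otherwise; in the order [1, 2, 3, 4, 5] the diagonal is [1, 4, 1, 1, 1]. Diagonalising L (or applying a numerical eigensolver to the 5x5 matrix) gives the spectrum above. The single zero eigenvalue shows the graph is connected. The largest eigenvalue, 5, is at most the vertex count 5.

[0, 1, 1, 1, 5]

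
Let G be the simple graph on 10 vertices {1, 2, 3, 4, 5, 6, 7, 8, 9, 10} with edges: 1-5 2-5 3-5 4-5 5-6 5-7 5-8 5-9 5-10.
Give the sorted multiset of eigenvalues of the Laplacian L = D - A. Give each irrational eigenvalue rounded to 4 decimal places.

[0, 1, 1, 1, 1, 1, 1, 1, 1, 10]

Each diagonal entry of L is the vertex degree and each off-diagonal entry is -1 where an edge is present, 0 otherwise; in the order [1, 2, 3, 4, 5, 6, 7, 8, 9, 10] the diagonal is [1, 1, 1, 1, 9, 1, 1, 1, 1, 1]. Diagonalising L (or applying a numerical eigensolver to the 10x10 matrix) gives the spectrum above. The single zero eigenvalue shows the graph is connected. There is one zero in the spectrum, matching the 1 component.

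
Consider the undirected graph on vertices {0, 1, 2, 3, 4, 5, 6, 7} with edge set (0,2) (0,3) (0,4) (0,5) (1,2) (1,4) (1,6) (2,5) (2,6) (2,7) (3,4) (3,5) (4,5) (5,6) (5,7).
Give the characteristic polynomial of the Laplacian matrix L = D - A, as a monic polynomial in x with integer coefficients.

x^8 - 30x^7 + 373x^6 - 2484x^5 + 9536x^4 - 21022x^3 + 24551x^2 - 11704x

Each diagonal entry of L is the vertex degree and each off-diagonal entry is -1 where an edge is present, 0 otherwise; in the order [0, 1, 2, 3, 4, 5, 6, 7] the diagonal is [4, 3, 5, 3, 4, 6, 3, 2]. L has integer entries, so p(x) = det(xI - L) has integer coefficients. Expanding the determinant yields x^8 - 30x^7 + 373x^6 - 2484x^5 + 9536x^4 - 21022x^3 + 24551x^2 - 11704x. The coefficient of x^7 equals -trace(L) = -30, matching the sum of degrees. The eigenvalues sum to 30, which equals trace(L) = 2|E|.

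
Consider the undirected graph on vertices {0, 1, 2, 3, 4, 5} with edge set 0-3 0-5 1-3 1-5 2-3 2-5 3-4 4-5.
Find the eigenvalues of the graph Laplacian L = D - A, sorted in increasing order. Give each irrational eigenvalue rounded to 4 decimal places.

Reading degrees in the order [0, 1, 2, 3, 4, 5] gives [2, 2, 2, 4, 2, 4]; set D = diag(2, 2, 2, 4, 2, 4) and form L = D - A. Diagonalising L (or applying a numerical eigensolver to the 6x6 matrix) gives the spectrum above. There is one zero in the spectrum, matching the 1 component.

[0, 2, 2, 2, 4, 6]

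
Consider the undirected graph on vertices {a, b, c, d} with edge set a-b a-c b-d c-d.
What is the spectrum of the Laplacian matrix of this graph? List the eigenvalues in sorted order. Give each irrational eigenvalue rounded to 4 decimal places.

Reading degrees in the order [a, b, c, d] gives [2, 2, 2, 2]; set D = diag(2, 2, 2, 2) and form L = D - A. The multiplicity of 0 as a Laplacian eigenvalue equals the number of connected components. There is one zero in the spectrum, matching the 1 component. By the matrix-tree theorem the graph has (1/4) * product of the nonzero eigenvalues = 4 spanning trees.

[0, 2, 2, 4]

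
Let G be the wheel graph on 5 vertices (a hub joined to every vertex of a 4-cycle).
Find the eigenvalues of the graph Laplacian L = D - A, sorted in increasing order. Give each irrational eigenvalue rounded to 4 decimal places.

The graph has 5 vertices and degree multiset [4, 3, 3, 3, 3]; D is the diagonal matrix of degrees and L = D - A. Since every row of L sums to 0, the all-ones vector is in the kernel and 0 is an eigenvalue.

[0, 3, 3, 5, 5]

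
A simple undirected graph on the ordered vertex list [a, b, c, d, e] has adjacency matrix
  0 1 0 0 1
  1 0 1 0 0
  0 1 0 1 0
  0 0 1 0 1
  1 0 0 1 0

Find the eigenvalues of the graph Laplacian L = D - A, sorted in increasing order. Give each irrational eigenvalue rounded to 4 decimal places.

[0, 1.3820, 1.3820, 3.6180, 3.6180]

With the vertex order [a, b, c, d, e], the degrees are [2, 2, 2, 2, 2], giving D = diag(2, 2, 2, 2, 2) and L = D - A. L is symmetric positive semidefinite, so every eigenvalue is real and nonnegative. The single zero eigenvalue shows the graph is connected.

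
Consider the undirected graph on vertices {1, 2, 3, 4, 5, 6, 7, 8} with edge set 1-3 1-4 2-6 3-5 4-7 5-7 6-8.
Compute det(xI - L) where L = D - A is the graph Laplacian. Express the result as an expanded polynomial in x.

x^8 - 14x^7 + 78x^6 - 220x^5 + 330x^4 - 250x^3 + 75x^2

Each diagonal entry of L is the vertex degree and each off-diagonal entry is -1 where an edge is present, 0 otherwise; in the order [1, 2, 3, 4, 5, 6, 7, 8] the diagonal is [2, 1, 2, 2, 2, 2, 2, 1]. L has integer entries, so p(x) = det(xI - L) has integer coefficients. Expanding the determinant yields x^8 - 14x^7 + 78x^6 - 220x^5 + 330x^4 - 250x^3 + 75x^2. The coefficient of x^7 equals -trace(L) = -14, matching the sum of degrees.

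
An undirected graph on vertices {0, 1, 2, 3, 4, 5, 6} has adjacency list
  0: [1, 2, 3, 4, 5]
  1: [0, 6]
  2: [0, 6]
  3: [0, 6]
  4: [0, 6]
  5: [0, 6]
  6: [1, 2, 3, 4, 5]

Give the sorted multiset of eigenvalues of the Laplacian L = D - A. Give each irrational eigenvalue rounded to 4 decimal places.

Reading degrees in the order [0, 1, 2, 3, 4, 5, 6] gives [5, 2, 2, 2, 2, 2, 5]; set D = diag(5, 2, 2, 2, 2, 2, 5) and form L = D - A. Diagonalising L (or applying a numerical eigensolver to the 7x7 matrix) gives the spectrum above. By the matrix-tree theorem the graph has (1/7) * product of the nonzero eigenvalues = 80 spanning trees.

[0, 2, 2, 2, 2, 5, 7]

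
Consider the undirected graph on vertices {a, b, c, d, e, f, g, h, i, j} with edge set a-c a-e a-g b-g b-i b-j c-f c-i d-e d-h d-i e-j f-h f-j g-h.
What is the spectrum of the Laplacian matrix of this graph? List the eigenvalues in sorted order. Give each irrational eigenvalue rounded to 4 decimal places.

With the vertex order [a, b, c, d, e, f, g, h, i, j], the degrees are [3, 3, 3, 3, 3, 3, 3, 3, 3, 3], giving D = diag(3, 3, 3, 3, 3, 3, 3, 3, 3, 3) and L = D - A. Since every row of L sums to 0, the all-ones vector is in the kernel and 0 is an eigenvalue. By the matrix-tree theorem the graph has (1/10) * product of the nonzero eigenvalues = 2000 spanning trees. The eigenvalues sum to 30, which equals trace(L) = 2|E|.

[0, 2, 2, 2, 2, 2, 5, 5, 5, 5]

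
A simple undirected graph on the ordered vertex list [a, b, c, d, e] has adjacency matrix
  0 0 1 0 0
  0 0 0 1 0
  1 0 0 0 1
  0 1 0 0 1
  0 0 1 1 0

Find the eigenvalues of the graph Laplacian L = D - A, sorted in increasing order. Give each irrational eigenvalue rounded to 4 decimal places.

[0, 0.3820, 1.3820, 2.6180, 3.6180]

With the vertex order [a, b, c, d, e], the degrees are [1, 1, 2, 2, 2], giving D = diag(1, 1, 2, 2, 2) and L = D - A. Diagonalising L (or applying a numerical eigensolver to the 5x5 matrix) gives the spectrum above.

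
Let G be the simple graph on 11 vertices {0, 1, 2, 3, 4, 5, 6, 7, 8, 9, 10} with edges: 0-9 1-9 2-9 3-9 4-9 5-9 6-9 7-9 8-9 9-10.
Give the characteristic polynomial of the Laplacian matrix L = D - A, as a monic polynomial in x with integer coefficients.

x^11 - 20x^10 + 135x^9 - 480x^8 + 1050x^7 - 1512x^6 + 1470x^5 - 960x^4 + 405x^3 - 100x^2 + 11x

With the vertex order [0, 1, 2, 3, 4, 5, 6, 7, 8, 9, 10], the degrees are [1, 1, 1, 1, 1, 1, 1, 1, 1, 10, 1], giving D = diag(1, 1, 1, 1, 1, 1, 1, 1, 1, 10, 1) and L = D - A. L has integer entries, so p(x) = det(xI - L) has integer coefficients. Expanding the determinant yields x^11 - 20x^10 + 135x^9 - 480x^8 + 1050x^7 - 1512x^6 + 1470x^5 - 960x^4 + 405x^3 - 100x^2 + 11x. The constant term is 0 because L is singular (the all-ones vector lies in its kernel).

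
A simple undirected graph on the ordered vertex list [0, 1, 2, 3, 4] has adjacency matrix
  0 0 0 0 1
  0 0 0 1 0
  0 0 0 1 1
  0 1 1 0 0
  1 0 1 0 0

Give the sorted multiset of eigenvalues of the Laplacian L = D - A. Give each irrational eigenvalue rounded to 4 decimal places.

With the vertex order [0, 1, 2, 3, 4], the degrees are [1, 1, 2, 2, 2], giving D = diag(1, 1, 2, 2, 2) and L = D - A. L is symmetric positive semidefinite, so every eigenvalue is real and nonnegative. The single zero eigenvalue shows the graph is connected. The largest eigenvalue, 3.6180, is at most the vertex count 5.

[0, 0.3820, 1.3820, 2.6180, 3.6180]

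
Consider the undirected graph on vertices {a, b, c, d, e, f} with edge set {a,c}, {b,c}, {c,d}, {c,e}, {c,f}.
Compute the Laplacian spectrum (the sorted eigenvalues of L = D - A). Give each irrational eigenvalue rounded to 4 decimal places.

[0, 1, 1, 1, 1, 6]

With the vertex order [a, b, c, d, e, f], the degrees are [1, 1, 5, 1, 1, 1], giving D = diag(1, 1, 5, 1, 1, 1) and L = D - A. Diagonalising L (or applying a numerical eigensolver to the 6x6 matrix) gives the spectrum above. The eigenvalues sum to 10, which equals trace(L) = 2|E|. There is one zero in the spectrum, matching the 1 component.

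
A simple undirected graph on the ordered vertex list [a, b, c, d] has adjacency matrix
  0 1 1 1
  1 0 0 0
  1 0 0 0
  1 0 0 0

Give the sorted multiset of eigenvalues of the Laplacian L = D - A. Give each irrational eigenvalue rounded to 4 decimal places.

[0, 1, 1, 4]

Each diagonal entry of L is the vertex degree and each off-diagonal entry is -1 where an edge is present, 0 otherwise; in the order [a, b, c, d] the diagonal is [3, 1, 1, 1]. The multiplicity of 0 as a Laplacian eigenvalue equals the number of connected components. The single zero eigenvalue shows the graph is connected. The largest eigenvalue, 4, is at most the vertex count 4.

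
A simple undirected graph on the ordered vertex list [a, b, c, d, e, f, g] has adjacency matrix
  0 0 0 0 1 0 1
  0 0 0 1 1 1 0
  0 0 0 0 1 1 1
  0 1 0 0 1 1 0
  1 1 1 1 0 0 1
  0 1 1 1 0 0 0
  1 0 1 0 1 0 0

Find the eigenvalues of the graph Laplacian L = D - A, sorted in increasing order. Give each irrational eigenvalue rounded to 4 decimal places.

[0, 1.1891, 2.4337, 3.5963, 4, 4.4915, 6.2893]

Reading degrees in the order [a, b, c, d, e, f, g] gives [2, 3, 3, 3, 5, 3, 3]; set D = diag(2, 3, 3, 3, 5, 3, 3) and form L = D - A. L is symmetric positive semidefinite, so every eigenvalue is real and nonnegative. The single zero eigenvalue shows the graph is connected. By the matrix-tree theorem the graph has (1/7) * product of the nonzero eigenvalues = 168 spanning trees.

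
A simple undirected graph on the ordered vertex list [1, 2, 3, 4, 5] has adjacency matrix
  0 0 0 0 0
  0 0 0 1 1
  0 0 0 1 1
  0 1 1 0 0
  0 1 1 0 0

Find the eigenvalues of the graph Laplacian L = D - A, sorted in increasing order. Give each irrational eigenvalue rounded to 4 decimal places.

Each diagonal entry of L is the vertex degree and each off-diagonal entry is -1 where an edge is present, 0 otherwise; in the order [1, 2, 3, 4, 5] the diagonal is [0, 2, 2, 2, 2]. L is symmetric positive semidefinite, so every eigenvalue is real and nonnegative. The 2 zero eigenvalues correspond to the 2 connected components. There are 2 zeros in the spectrum, matching the 2 components. The eigenvalues sum to 8, which equals trace(L) = 2|E|.

[0, 0, 2, 2, 4]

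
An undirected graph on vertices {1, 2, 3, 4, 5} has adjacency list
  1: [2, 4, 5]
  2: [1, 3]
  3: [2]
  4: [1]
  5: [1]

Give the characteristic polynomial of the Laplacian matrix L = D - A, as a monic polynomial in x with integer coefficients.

Each diagonal entry of L is the vertex degree and each off-diagonal entry is -1 where an edge is present, 0 otherwise; in the order [1, 2, 3, 4, 5] the diagonal is [3, 2, 1, 1, 1]. L has integer entries, so p(x) = det(xI - L) has integer coefficients. Expanding the determinant yields x^5 - 8x^4 + 20x^3 - 18x^2 + 5x. The constant term is 0 because L is singular (the all-ones vector lies in its kernel). By the matrix-tree theorem the graph has (1/5) * product of the nonzero eigenvalues = 1 spanning tree.

x^5 - 8x^4 + 20x^3 - 18x^2 + 5x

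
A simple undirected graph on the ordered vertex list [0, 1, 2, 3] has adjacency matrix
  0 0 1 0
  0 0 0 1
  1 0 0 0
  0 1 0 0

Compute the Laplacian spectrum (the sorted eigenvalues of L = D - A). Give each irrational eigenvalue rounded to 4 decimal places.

[0, 0, 2, 2]

With the vertex order [0, 1, 2, 3], the degrees are [1, 1, 1, 1], giving D = diag(1, 1, 1, 1) and L = D - A. L is symmetric positive semidefinite, so every eigenvalue is real and nonnegative. The 2 zero eigenvalues correspond to the 2 connected components. There are 2 zeros in the spectrum, matching the 2 components.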